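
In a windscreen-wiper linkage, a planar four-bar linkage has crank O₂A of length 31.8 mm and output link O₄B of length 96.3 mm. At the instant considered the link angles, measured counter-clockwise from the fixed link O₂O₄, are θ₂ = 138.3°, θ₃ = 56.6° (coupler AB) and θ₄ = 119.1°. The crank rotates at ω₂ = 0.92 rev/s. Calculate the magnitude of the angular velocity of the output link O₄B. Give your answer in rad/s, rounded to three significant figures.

ω₂ = 5.781 rad/s (from 0.92 rev/s).
Differentiating the loop-closure r₂e^{iθ₂}+r₃e^{iθ₃}=r₁+r₄e^{iθ₄} gives r₂ω₂e^{iθ₂}+r₃ω₃e^{iθ₃}=r₄ω₄e^{iθ₄}.
Eliminating the other unknown: ω₄ = r₂ω₂ sin(θ₂−θ₃) / [r₄ sin(θ₄−θ₃)].
Numerator sine = +0.98953; denominator sine = +0.88701.
Result = 0.0318·5.781·(+0.98953) / (0.0963·(+0.88701)) = +2.1294 rad/s; magnitude 2.1294 rad/s.

2.13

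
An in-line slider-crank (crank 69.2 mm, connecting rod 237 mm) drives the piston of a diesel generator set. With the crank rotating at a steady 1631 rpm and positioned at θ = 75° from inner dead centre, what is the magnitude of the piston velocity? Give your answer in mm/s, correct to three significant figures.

12300

ω = 2π·1631/60 = 170.8 rad/s
For an in-line slider-crank, x = r cosθ + √(L² − r² sin²θ), so v = −rω sinθ·[1 + r cosθ/√(L² − r² sin²θ)].
With r = 0.0692 m, L = 0.237 m, θ = 75°: √(L² − r² sin²θ) = 0.22738 m.
v = −0.0692·170.8·0.96593·[1 + 0.0692·0.25882/0.22738] = -12.316 m/s.
|v| = 12.316 m/s = 12316 mm/s.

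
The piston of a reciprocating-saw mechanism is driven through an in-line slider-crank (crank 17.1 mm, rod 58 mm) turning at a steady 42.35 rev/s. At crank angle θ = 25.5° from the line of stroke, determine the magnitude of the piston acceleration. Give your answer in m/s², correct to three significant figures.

ω = 2π·42.3 = 266.1 rad/s
x(θ) = r cosθ + √(L² − r² sin²θ); with ω constant, a = ω²·d²x/dθ².
d²x/dθ² = −r cosθ − r²(cos2θ)/√u − r⁴ sin²2θ/(4u^{3/2}),  u = L² − r² sin²θ = 0.0033098 m².
Substituting r = 0.0171 m, L = 0.058 m, θ = 25.5°: d²x/dθ² = -0.018701 m.
a = ω²·d²x/dθ² = (266.1)²·(-0.018701) = -1324.1 m/s²;  |a| = 1324.1 m/s².

1320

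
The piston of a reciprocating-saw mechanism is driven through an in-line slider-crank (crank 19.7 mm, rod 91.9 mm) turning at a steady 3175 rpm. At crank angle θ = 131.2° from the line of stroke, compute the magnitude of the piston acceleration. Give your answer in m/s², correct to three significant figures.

ω = 2π·3175/60 = 332.5 rad/s
x(θ) = r cosθ + √(L² − r² sin²θ); with ω constant, a = ω²·d²x/dθ².
d²x/dθ² = −r cosθ − r²(cos2θ)/√u − r⁴ sin²2θ/(4u^{3/2}),  u = L² − r² sin²θ = 0.0082259 m².
Substituting r = 0.0197 m, L = 0.0919 m, θ = 131.2°: d²x/dθ² = +0.013493 m.
a = ω²·d²x/dθ² = (332.5)²·(+0.013493) = +1491.5 m/s²;  |a| = 1491.5 m/s².

1490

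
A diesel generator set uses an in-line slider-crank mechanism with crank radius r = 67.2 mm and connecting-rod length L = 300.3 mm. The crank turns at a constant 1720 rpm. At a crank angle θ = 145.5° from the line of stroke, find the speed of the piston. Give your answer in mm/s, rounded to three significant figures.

ω = 2π·1720/60 = 180.1 rad/s
For an in-line slider-crank, x = r cosθ + √(L² − r² sin²θ), so v = −rω sinθ·[1 + r cosθ/√(L² − r² sin²θ)].
With r = 0.0672 m, L = 0.3003 m, θ = 145.5°: √(L² − r² sin²θ) = 0.29788 m.
v = −0.0672·180.1·0.56641·[1 + 0.0672·-0.82413/0.29788] = -5.5811 m/s.
|v| = 5.5811 m/s = 5581.1 mm/s.

5580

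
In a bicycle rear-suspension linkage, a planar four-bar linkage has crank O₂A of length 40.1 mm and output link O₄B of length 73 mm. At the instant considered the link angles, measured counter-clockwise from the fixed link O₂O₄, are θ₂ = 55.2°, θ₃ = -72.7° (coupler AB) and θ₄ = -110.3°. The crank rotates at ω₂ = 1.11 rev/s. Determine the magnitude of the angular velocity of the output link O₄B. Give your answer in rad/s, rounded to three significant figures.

4.95

ω₂ = 6.974 rad/s (from 1.11 rev/s).
Differentiating the loop-closure r₂e^{iθ₂}+r₃e^{iθ₃}=r₁+r₄e^{iθ₄} gives r₂ω₂e^{iθ₂}+r₃ω₃e^{iθ₃}=r₄ω₄e^{iθ₄}.
Eliminating the other unknown: ω₄ = r₂ω₂ sin(θ₂−θ₃) / [r₄ sin(θ₄−θ₃)].
Numerator sine = +0.78908; denominator sine = -0.61015.
Result = 0.0401·6.974·(+0.78908) / (0.073·(-0.61015)) = -4.9547 rad/s; magnitude 4.9547 rad/s.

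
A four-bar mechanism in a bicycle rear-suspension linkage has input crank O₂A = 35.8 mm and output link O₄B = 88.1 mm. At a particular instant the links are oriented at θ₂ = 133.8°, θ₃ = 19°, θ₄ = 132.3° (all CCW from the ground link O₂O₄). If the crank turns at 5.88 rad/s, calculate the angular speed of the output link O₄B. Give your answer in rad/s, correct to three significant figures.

2.36

ω₂ = 5.88 rad/s
Differentiating the loop-closure r₂e^{iθ₂}+r₃e^{iθ₃}=r₁+r₄e^{iθ₄} gives r₂ω₂e^{iθ₂}+r₃ω₃e^{iθ₃}=r₄ω₄e^{iθ₄}.
Eliminating the other unknown: ω₄ = r₂ω₂ sin(θ₂−θ₃) / [r₄ sin(θ₄−θ₃)].
Numerator sine = +0.90778; denominator sine = +0.91845.
Result = 0.0358·5.88·(+0.90778) / (0.0881·(+0.91845)) = +2.3616 rad/s; magnitude 2.3616 rad/s.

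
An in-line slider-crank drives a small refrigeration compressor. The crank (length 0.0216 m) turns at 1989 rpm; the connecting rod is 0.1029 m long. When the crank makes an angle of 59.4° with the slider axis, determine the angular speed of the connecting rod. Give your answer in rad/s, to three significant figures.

22.6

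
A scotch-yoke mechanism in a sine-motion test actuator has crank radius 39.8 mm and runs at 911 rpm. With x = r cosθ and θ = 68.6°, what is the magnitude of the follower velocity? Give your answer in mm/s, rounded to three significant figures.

3540

ω = 95.4 rad/s (from 911 rpm).
x = r cosθ ⇒ ẋ = −rω sinθ.
|v| = rω|sinθ| = 0.0398·95.4·|sin 68.6°| = 3.5351 m/s = 3535.1 mm/s.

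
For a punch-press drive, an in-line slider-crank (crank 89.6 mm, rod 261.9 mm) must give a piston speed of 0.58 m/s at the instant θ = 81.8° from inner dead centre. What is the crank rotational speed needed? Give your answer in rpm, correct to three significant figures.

59.4

For an in-line slider-crank, |v_piston| = rω|sinθ|·[1 + r cosθ/√(L² − r² sin²θ)].
With r = 0.0896 m, L = 0.2619 m, θ = 81.8°: the bracketed kinematic factor |dx/dθ| = 0.093283 m.
ω = v/|dx/dθ| = 0.58/0.093283 = 6.2176 rad/s.
N = 60ω/(2π) = 59.374 rpm.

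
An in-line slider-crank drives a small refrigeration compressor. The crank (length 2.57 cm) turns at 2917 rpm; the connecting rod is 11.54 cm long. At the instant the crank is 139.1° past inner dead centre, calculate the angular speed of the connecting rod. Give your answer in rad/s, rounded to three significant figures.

52.0

ω = 305.5 rad/s (converted from 2917 rpm).
The rod makes angle φ with the slider axis where L sinφ = r sinθ; differentiating, L cosφ·φ̇ = r ω cosθ.
L cosφ = √(L² − r² sin²θ) = 0.11417 m.
|ω_rod| = r ω |cosθ| / √(L² − r² sin²θ) = 0.0257·305.5·0.75585/0.11417 = 51.975 rad/s.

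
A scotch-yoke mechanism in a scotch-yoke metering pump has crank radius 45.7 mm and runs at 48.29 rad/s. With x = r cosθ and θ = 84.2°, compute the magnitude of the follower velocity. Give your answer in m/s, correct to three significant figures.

ω = 48.29 rad/s
x = r cosθ ⇒ ẋ = −rω sinθ.
|v| = rω|sinθ| = 0.0457·48.29·|sin 84.2°| = 2.1956 m/s.

2.20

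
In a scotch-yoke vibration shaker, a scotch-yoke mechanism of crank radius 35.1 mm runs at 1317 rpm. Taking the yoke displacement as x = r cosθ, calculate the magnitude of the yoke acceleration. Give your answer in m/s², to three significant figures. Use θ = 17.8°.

636

ω = 137.9 rad/s (from 1317 rpm).
x = r cosθ ⇒ ẍ = −rω² cosθ (ω constant).
|a| = rω²|cosθ| = 0.0351·(137.9)²·|cos 17.8°| = 635.67 m/s².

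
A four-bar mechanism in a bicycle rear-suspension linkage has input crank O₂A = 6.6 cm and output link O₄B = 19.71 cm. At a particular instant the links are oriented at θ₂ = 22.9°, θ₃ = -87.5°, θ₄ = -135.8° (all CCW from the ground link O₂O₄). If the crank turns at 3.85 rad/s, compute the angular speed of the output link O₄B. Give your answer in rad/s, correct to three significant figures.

1.62

ω₂ = 3.85 rad/s
Differentiating the loop-closure r₂e^{iθ₂}+r₃e^{iθ₃}=r₁+r₄e^{iθ₄} gives r₂ω₂e^{iθ₂}+r₃ω₃e^{iθ₃}=r₄ω₄e^{iθ₄}.
Eliminating the other unknown: ω₄ = r₂ω₂ sin(θ₂−θ₃) / [r₄ sin(θ₄−θ₃)].
Numerator sine = +0.93728; denominator sine = -0.74664.
Result = 0.066·3.85·(+0.93728) / (0.1971·(-0.74664)) = -1.6184 rad/s; magnitude 1.6184 rad/s.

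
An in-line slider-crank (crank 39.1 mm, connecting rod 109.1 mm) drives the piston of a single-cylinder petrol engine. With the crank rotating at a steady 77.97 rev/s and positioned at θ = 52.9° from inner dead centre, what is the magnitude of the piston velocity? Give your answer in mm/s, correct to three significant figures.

18700

ω = 2π·78 = 489.9 rad/s
For an in-line slider-crank, x = r cosθ + √(L² − r² sin²θ), so v = −rω sinθ·[1 + r cosθ/√(L² − r² sin²θ)].
With r = 0.0391 m, L = 0.1091 m, θ = 52.9°: √(L² − r² sin²θ) = 0.10455 m.
v = −0.0391·489.9·0.79758·[1 + 0.0391·0.60321/0.10455] = -18.724 m/s.
|v| = 18.724 m/s = 18724 mm/s.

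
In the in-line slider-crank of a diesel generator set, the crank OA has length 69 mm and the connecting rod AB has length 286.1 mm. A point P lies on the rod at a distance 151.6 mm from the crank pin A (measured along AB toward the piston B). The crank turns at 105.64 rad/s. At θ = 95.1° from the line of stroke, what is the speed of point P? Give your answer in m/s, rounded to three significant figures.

7.18

ω = 105.6 rad/s.  Crank-pin speed |V_A| = rω = 7.2892 m/s, perpendicular to OA.
Rod angle: sinφ = −(r/L) sinθ ⇒ φ = -13.900°; ω_rod = −rω cosθ/√(L²−r²sin²θ) = +2.3331 rad/s.
V_P = V_A + ω_rod × AP, with AP = 0.1516 m along the rod.
Components: V_Px = −rω sinθ − a·ω_rod·sinφ = -7.1753 m/s;  V_Py = rω cosθ + a·ω_rod·cosφ = -0.30462 m/s.
|V_P| = √(V_Px² + V_Py²) = 7.1818 m/s.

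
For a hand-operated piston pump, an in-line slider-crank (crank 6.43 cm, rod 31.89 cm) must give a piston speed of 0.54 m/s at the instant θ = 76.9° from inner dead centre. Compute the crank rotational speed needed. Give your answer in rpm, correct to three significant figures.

78.7

For an in-line slider-crank, |v_piston| = rω|sinθ|·[1 + r cosθ/√(L² − r² sin²θ)].
With r = 0.0643 m, L = 0.3189 m, θ = 76.9°: the bracketed kinematic factor |dx/dθ| = 0.065546 m.
ω = v/|dx/dθ| = 0.54/0.065546 = 8.2385 rad/s.
N = 60ω/(2π) = 78.672 rpm.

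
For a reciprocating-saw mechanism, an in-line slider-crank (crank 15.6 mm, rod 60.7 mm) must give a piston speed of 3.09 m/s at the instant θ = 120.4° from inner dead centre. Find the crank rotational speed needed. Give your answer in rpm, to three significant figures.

2530

For an in-line slider-crank, |v_piston| = rω|sinθ|·[1 + r cosθ/√(L² − r² sin²θ)].
With r = 0.0156 m, L = 0.0607 m, θ = 120.4°: the bracketed kinematic factor |dx/dθ| = 0.011661 m.
ω = v/|dx/dθ| = 3.09/0.011661 = 264.99 rad/s.
N = 60ω/(2π) = 2530.5 rpm.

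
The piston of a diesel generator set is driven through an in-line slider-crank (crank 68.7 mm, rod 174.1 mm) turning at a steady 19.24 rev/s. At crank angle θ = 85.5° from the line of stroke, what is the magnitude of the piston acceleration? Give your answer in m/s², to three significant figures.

346

ω = 2π·19.2 = 120.9 rad/s
x(θ) = r cosθ + √(L² − r² sin²θ); with ω constant, a = ω²·d²x/dθ².
d²x/dθ² = −r cosθ − r²(cos2θ)/√u − r⁴ sin²2θ/(4u^{3/2}),  u = L² − r² sin²θ = 0.0256202 m².
Substituting r = 0.0687 m, L = 0.1741 m, θ = 85.5°: d²x/dθ² = +0.0237 m.
a = ω²·d²x/dθ² = (120.9)²·(+0.0237) = +346.35 m/s²;  |a| = 346.35 m/s².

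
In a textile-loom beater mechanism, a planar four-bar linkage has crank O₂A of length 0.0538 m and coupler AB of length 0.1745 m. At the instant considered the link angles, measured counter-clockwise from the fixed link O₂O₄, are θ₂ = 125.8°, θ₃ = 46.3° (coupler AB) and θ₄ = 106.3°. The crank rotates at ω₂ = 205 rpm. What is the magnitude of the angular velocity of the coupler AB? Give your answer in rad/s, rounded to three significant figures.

2.55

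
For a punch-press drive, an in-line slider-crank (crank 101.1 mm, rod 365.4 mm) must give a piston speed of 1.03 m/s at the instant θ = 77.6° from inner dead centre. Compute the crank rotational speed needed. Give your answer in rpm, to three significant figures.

93.8

For an in-line slider-crank, |v_piston| = rω|sinθ|·[1 + r cosθ/√(L² − r² sin²θ)].
With r = 0.1011 m, L = 0.3654 m, θ = 77.6°: the bracketed kinematic factor |dx/dθ| = 0.10483 m.
ω = v/|dx/dθ| = 1.03/0.10483 = 9.825 rad/s.
N = 60ω/(2π) = 93.822 rpm.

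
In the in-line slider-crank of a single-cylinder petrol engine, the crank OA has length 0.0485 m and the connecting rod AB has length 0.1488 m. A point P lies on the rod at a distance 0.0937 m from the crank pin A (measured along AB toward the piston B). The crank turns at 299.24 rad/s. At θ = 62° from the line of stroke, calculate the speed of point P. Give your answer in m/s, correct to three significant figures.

14.3

ω = 299.2 rad/s.  Crank-pin speed |V_A| = rω = 14.513 m/s, perpendicular to OA.
Rod angle: sinφ = −(r/L) sinθ ⇒ φ = -16.726°; ω_rod = −rω cosθ/√(L²−r²sin²θ) = -47.812 rad/s.
V_P = V_A + ω_rod × AP, with AP = 0.0937 m along the rod.
Components: V_Px = −rω sinθ − a·ω_rod·sinφ = -14.104 m/s;  V_Py = rω cosθ + a·ω_rod·cosφ = +2.523 m/s.
|V_P| = √(V_Px² + V_Py²) = 14.328 m/s.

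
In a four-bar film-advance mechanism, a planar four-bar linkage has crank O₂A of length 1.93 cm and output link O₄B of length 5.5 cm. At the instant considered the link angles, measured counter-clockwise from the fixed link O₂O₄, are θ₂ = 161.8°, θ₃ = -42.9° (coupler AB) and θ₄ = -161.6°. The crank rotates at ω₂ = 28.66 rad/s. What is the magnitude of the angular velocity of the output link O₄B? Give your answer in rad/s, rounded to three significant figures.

4.79

ω₂ = 28.66 rad/s
Differentiating the loop-closure r₂e^{iθ₂}+r₃e^{iθ₃}=r₁+r₄e^{iθ₄} gives r₂ω₂e^{iθ₂}+r₃ω₃e^{iθ₃}=r₄ω₄e^{iθ₄}.
Eliminating the other unknown: ω₄ = r₂ω₂ sin(θ₂−θ₃) / [r₄ sin(θ₄−θ₃)].
Numerator sine = -0.41787; denominator sine = -0.87715.
Result = 0.0193·28.66·(-0.41787) / (0.055·(-0.87715)) = +4.7911 rad/s; magnitude 4.7911 rad/s.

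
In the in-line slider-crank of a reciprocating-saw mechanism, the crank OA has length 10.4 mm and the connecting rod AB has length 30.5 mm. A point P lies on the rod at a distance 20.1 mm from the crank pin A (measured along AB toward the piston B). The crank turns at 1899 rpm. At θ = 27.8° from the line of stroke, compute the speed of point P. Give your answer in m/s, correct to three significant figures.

1.32

ω = 198.9 rad/s.  Crank-pin speed |V_A| = rω = 2.0682 m/s, perpendicular to OA.
Rod angle: sinφ = −(r/L) sinθ ⇒ φ = -9.151°; ω_rod = −rω cosθ/√(L²−r²sin²θ) = -60.756 rad/s.
V_P = V_A + ω_rod × AP, with AP = 0.0201 m along the rod.
Components: V_Px = −rω sinθ − a·ω_rod·sinφ = -1.1588 m/s;  V_Py = rω cosθ + a·ω_rod·cosφ = +0.62382 m/s.
|V_P| = √(V_Px² + V_Py²) = 1.316 m/s.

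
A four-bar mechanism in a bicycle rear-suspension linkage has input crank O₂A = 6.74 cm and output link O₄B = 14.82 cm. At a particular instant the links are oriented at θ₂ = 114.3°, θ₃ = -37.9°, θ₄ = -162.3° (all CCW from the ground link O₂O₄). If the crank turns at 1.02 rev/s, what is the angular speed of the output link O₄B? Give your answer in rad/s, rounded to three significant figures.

1.65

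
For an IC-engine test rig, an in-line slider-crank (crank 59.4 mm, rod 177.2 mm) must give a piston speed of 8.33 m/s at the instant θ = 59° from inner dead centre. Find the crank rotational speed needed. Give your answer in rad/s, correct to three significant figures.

For an in-line slider-crank, |v_piston| = rω|sinθ|·[1 + r cosθ/√(L² − r² sin²θ)].
With r = 0.0594 m, L = 0.1772 m, θ = 59°: the bracketed kinematic factor |dx/dθ| = 0.060093 m.
ω = v/|dx/dθ| = 8.33/0.060093 = 138.62 rad/s.

139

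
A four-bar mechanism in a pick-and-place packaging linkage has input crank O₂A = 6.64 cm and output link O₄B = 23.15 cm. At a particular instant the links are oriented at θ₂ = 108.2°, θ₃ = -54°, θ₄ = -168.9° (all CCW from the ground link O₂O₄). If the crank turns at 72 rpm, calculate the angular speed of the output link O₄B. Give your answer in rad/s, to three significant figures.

0.729

ω₂ = 7.54 rad/s (from 72 rpm).
Differentiating the loop-closure r₂e^{iθ₂}+r₃e^{iθ₃}=r₁+r₄e^{iθ₄} gives r₂ω₂e^{iθ₂}+r₃ω₃e^{iθ₃}=r₄ω₄e^{iθ₄}.
Eliminating the other unknown: ω₄ = r₂ω₂ sin(θ₂−θ₃) / [r₄ sin(θ₄−θ₃)].
Numerator sine = +0.30570; denominator sine = -0.90704.
Result = 0.0664·7.54·(+0.30570) / (0.2315·(-0.90704)) = -0.72885 rad/s; magnitude 0.72885 rad/s.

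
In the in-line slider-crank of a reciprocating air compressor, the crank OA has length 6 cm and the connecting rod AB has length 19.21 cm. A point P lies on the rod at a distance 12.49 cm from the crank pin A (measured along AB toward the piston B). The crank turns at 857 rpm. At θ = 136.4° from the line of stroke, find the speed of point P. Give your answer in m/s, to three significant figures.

ω = 89.74 rad/s.  Crank-pin speed |V_A| = rω = 5.3847 m/s, perpendicular to OA.
Rod angle: sinφ = −(r/L) sinθ ⇒ φ = -12.439°; ω_rod = −rω cosθ/√(L²−r²sin²θ) = +20.787 rad/s.
V_P = V_A + ω_rod × AP, with AP = 0.1249 m along the rod.
Components: V_Px = −rω sinθ − a·ω_rod·sinφ = -3.1542 m/s;  V_Py = rω cosθ + a·ω_rod·cosφ = -1.3641 m/s.
|V_P| = √(V_Px² + V_Py²) = 3.4365 m/s.

3.44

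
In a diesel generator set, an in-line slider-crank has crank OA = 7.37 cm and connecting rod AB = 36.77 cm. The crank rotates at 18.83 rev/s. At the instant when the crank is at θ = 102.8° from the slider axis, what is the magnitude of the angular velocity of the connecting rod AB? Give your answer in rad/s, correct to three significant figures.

ω = 118.3 rad/s (converted from 18.83 rev/s).
The rod makes angle φ with the slider axis where L sinφ = r sinθ; differentiating, L cosφ·φ̇ = r ω cosθ.
L cosφ = √(L² − r² sin²θ) = 0.36061 m.
|ω_rod| = r ω |cosθ| / √(L² − r² sin²θ) = 0.0737·118.3·0.22155/0.36061 = 5.3571 rad/s.

5.36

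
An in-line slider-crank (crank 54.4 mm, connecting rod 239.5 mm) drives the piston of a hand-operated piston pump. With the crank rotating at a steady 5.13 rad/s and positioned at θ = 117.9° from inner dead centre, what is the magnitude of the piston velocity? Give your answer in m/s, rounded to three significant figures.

0.220

ω = 5.13 rad/s
For an in-line slider-crank, x = r cosθ + √(L² − r² sin²θ), so v = −rω sinθ·[1 + r cosθ/√(L² − r² sin²θ)].
With r = 0.0544 m, L = 0.2395 m, θ = 117.9°: √(L² − r² sin²θ) = 0.23462 m.
v = −0.0544·5.13·0.88377·[1 + 0.0544·-0.46793/0.23462] = -0.21988 m/s.
|v| = 0.21988 m/s.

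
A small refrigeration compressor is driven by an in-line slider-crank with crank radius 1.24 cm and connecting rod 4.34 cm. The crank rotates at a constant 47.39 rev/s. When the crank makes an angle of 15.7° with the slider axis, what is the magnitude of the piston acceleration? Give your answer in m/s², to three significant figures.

ω = 2π·47.4 = 297.8 rad/s
x(θ) = r cosθ + √(L² − r² sin²θ); with ω constant, a = ω²·d²x/dθ².
d²x/dθ² = −r cosθ − r²(cos2θ)/√u − r⁴ sin²2θ/(4u^{3/2}),  u = L² − r² sin²θ = 0.0018723 m².
Substituting r = 0.0124 m, L = 0.0434 m, θ = 15.7°: d²x/dθ² = -0.01499 m.
a = ω²·d²x/dθ² = (297.8)²·(-0.01499) = -1329.1 m/s²;  |a| = 1329.1 m/s².

1330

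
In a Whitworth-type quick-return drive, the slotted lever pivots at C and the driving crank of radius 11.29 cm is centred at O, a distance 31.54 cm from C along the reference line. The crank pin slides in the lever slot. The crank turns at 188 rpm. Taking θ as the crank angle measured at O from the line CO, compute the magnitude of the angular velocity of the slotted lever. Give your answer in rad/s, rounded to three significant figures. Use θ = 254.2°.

ω = 19.69 rad/s (from 188 rpm).
Crank pin A relative to C: A = (d + r cosθ, r sinθ); lever angle φ = atan2(r sinθ, d + r cosθ).
Differentiating tanφ: φ̇ = rω(d cosθ + r)/(d² + r² + 2dr cosθ).
d² + r² + 2dr cosθ = |CA|² = 0.0928325 m²;  d cosθ + r = +0.027023 m.
|ω_lever| = |0.1129·19.69·+0.027023| / 0.0928325 = 0.64701 rad/s.

0.647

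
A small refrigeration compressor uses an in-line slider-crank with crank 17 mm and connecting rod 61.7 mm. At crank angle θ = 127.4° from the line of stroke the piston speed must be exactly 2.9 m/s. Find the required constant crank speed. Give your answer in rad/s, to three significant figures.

259

For an in-line slider-crank, |v_piston| = rω|sinθ|·[1 + r cosθ/√(L² − r² sin²θ)].
With r = 0.017 m, L = 0.0617 m, θ = 127.4°: the bracketed kinematic factor |dx/dθ| = 0.011189 m.
ω = v/|dx/dθ| = 2.9/0.011189 = 259.19 rad/s.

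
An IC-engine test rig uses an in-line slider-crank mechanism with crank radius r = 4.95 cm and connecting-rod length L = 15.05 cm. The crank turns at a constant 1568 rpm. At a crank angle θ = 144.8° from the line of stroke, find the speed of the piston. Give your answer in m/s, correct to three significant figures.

3.40

ω = 2π·1568/60 = 164.2 rad/s
For an in-line slider-crank, x = r cosθ + √(L² − r² sin²θ), so v = −rω sinθ·[1 + r cosθ/√(L² − r² sin²θ)].
With r = 0.0495 m, L = 0.1505 m, θ = 144.8°: √(L² − r² sin²θ) = 0.14777 m.
v = −0.0495·164.2·0.57643·[1 + 0.0495·-0.81714/0.14777] = -3.4027 m/s.
|v| = 3.4027 m/s.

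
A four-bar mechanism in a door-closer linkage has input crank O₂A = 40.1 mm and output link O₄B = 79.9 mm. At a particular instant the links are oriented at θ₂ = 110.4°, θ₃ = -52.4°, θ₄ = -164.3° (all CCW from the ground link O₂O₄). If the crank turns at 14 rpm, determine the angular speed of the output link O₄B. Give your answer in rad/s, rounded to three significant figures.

ω₂ = 1.466 rad/s (from 14 rpm).
Differentiating the loop-closure r₂e^{iθ₂}+r₃e^{iθ₃}=r₁+r₄e^{iθ₄} gives r₂ω₂e^{iθ₂}+r₃ω₃e^{iθ₃}=r₄ω₄e^{iθ₄}.
Eliminating the other unknown: ω₄ = r₂ω₂ sin(θ₂−θ₃) / [r₄ sin(θ₄−θ₃)].
Numerator sine = +0.29571; denominator sine = -0.92784.
Result = 0.0401·1.466·(+0.29571) / (0.0799·(-0.92784)) = -0.2345 rad/s; magnitude 0.2345 rad/s.

0.235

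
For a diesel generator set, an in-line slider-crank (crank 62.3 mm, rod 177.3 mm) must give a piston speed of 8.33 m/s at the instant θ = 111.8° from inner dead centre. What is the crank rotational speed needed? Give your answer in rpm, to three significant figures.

1600

For an in-line slider-crank, |v_piston| = rω|sinθ|·[1 + r cosθ/√(L² − r² sin²θ)].
With r = 0.0623 m, L = 0.1773 m, θ = 111.8°: the bracketed kinematic factor |dx/dθ| = 0.049859 m.
ω = v/|dx/dθ| = 8.33/0.049859 = 167.07 rad/s.
N = 60ω/(2π) = 1595.4 rpm.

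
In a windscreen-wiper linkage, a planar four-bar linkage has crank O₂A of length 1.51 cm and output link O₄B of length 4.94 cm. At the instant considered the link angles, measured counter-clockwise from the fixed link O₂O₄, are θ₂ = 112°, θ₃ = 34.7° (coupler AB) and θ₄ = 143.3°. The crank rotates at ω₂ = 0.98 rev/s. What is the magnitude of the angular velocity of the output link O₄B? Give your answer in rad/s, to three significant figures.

1.94

ω₂ = 6.158 rad/s (from 0.98 rev/s).
Differentiating the loop-closure r₂e^{iθ₂}+r₃e^{iθ₃}=r₁+r₄e^{iθ₄} gives r₂ω₂e^{iθ₂}+r₃ω₃e^{iθ₃}=r₄ω₄e^{iθ₄}.
Eliminating the other unknown: ω₄ = r₂ω₂ sin(θ₂−θ₃) / [r₄ sin(θ₄−θ₃)].
Numerator sine = +0.97553; denominator sine = +0.94777.
Result = 0.0151·6.158·(+0.97553) / (0.0494·(+0.94777)) = +1.9373 rad/s; magnitude 1.9373 rad/s.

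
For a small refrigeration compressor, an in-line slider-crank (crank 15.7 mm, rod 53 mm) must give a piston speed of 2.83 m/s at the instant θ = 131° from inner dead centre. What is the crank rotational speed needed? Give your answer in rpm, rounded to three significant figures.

2850

For an in-line slider-crank, |v_piston| = rω|sinθ|·[1 + r cosθ/√(L² − r² sin²θ)].
With r = 0.0157 m, L = 0.053 m, θ = 131°: the bracketed kinematic factor |dx/dθ| = 0.0094864 m.
ω = v/|dx/dθ| = 2.83/0.0094864 = 298.32 rad/s.
N = 60ω/(2π) = 2848.8 rpm.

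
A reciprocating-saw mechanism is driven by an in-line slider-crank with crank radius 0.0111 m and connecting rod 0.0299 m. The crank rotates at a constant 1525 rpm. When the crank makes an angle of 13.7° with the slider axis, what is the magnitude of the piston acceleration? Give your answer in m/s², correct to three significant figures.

ω = 2π·1525/60 = 159.7 rad/s
x(θ) = r cosθ + √(L² − r² sin²θ); with ω constant, a = ω²·d²x/dθ².
d²x/dθ² = −r cosθ − r²(cos2θ)/√u − r⁴ sin²2θ/(4u^{3/2}),  u = L² − r² sin²θ = 0.000887099 m².
Substituting r = 0.0111 m, L = 0.0299 m, θ = 13.7°: d²x/dθ² = -0.014487 m.
a = ω²·d²x/dθ² = (159.7)²·(-0.014487) = -369.47 m/s²;  |a| = 369.47 m/s².

369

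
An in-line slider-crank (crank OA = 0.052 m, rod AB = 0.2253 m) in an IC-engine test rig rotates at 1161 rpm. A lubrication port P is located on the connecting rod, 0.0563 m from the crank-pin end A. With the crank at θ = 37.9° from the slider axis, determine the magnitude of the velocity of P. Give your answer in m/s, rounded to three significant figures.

ω = 121.6 rad/s.  Crank-pin speed |V_A| = rω = 6.3221 m/s, perpendicular to OA.
Rod angle: sinφ = −(r/L) sinθ ⇒ φ = -8.151°; ω_rod = −rω cosθ/√(L²−r²sin²θ) = -22.368 rad/s.
V_P = V_A + ω_rod × AP, with AP = 0.0563 m along the rod.
Components: V_Px = −rω sinθ − a·ω_rod·sinφ = -4.0621 m/s;  V_Py = rω cosθ + a·ω_rod·cosφ = +3.7421 m/s.
|V_P| = √(V_Px² + V_Py²) = 5.5231 m/s.

5.52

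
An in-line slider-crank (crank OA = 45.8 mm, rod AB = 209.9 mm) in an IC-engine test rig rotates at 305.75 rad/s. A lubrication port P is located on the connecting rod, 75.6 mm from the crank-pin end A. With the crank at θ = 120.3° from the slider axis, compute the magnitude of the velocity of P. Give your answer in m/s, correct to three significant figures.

ω = 305.8 rad/s.  Crank-pin speed |V_A| = rω = 14.003 m/s, perpendicular to OA.
Rod angle: sinφ = −(r/L) sinθ ⇒ φ = -10.859°; ω_rod = −rω cosθ/√(L²−r²sin²θ) = +34.273 rad/s.
V_P = V_A + ω_rod × AP, with AP = 0.0756 m along the rod.
Components: V_Px = −rω sinθ − a·ω_rod·sinφ = -11.602 m/s;  V_Py = rω cosθ + a·ω_rod·cosφ = -4.5204 m/s.
|V_P| = √(V_Px² + V_Py²) = 12.452 m/s.

12.5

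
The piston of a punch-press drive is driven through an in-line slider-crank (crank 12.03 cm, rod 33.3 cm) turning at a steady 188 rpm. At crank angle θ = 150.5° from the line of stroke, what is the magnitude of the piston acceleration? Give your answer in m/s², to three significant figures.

31.3

ω = 2π·188/60 = 19.69 rad/s
x(θ) = r cosθ + √(L² − r² sin²θ); with ω constant, a = ω²·d²x/dθ².
d²x/dθ² = −r cosθ − r²(cos2θ)/√u − r⁴ sin²2θ/(4u^{3/2}),  u = L² − r² sin²θ = 0.10738 m².
Substituting r = 0.1203 m, L = 0.333 m, θ = 150.5°: d²x/dθ² = +0.080864 m.
a = ω²·d²x/dθ² = (19.69)²·(+0.080864) = +31.342 m/s²;  |a| = 31.342 m/s².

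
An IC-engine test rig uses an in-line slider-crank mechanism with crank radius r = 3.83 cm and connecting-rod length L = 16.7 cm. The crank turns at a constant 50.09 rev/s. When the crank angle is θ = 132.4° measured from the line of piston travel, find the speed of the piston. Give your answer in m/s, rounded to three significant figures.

7.50

ω = 2π·50.1 = 314.7 rad/s
For an in-line slider-crank, x = r cosθ + √(L² − r² sin²θ), so v = −rω sinθ·[1 + r cosθ/√(L² − r² sin²θ)].
With r = 0.0383 m, L = 0.167 m, θ = 132.4°: √(L² − r² sin²θ) = 0.16459 m.
v = −0.0383·314.7·0.73846·[1 + 0.0383·-0.67430/0.16459] = -7.5046 m/s.
|v| = 7.5046 m/s.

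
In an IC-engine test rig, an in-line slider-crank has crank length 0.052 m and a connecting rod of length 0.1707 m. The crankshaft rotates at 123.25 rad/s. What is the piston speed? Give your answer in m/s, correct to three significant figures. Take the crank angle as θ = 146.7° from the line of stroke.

ω = 123.2 rad/s
For an in-line slider-crank, x = r cosθ + √(L² − r² sin²θ), so v = −rω sinθ·[1 + r cosθ/√(L² − r² sin²θ)].
With r = 0.052 m, L = 0.1707 m, θ = 146.7°: √(L² − r² sin²θ) = 0.1683 m.
v = −0.052·123.2·0.54902·[1 + 0.052·-0.83581/0.1683] = -2.61 m/s.
|v| = 2.61 m/s.

2.61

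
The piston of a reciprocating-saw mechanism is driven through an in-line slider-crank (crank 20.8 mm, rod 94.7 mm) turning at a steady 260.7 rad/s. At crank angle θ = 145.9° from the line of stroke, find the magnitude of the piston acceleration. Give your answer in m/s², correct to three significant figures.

ω = 260.7 rad/s
x(θ) = r cosθ + √(L² − r² sin²θ); with ω constant, a = ω²·d²x/dθ².
d²x/dθ² = −r cosθ − r²(cos2θ)/√u − r⁴ sin²2θ/(4u^{3/2}),  u = L² − r² sin²θ = 0.0088321 m².
Substituting r = 0.0208 m, L = 0.0947 m, θ = 145.9°: d²x/dθ² = +0.015465 m.
a = ω²·d²x/dθ² = (260.7)²·(+0.015465) = +1051.1 m/s²;  |a| = 1051.1 m/s².

1050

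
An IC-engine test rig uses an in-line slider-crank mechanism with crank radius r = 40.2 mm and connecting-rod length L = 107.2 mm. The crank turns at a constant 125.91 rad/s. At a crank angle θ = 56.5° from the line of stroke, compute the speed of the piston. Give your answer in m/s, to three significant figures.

5.14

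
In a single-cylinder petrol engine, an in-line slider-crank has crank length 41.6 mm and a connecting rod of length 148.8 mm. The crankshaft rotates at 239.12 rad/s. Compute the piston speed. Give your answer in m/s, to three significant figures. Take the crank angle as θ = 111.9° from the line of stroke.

ω = 239.1 rad/s
For an in-line slider-crank, x = r cosθ + √(L² − r² sin²θ), so v = −rω sinθ·[1 + r cosθ/√(L² − r² sin²θ)].
With r = 0.0416 m, L = 0.1488 m, θ = 111.9°: √(L² − r² sin²θ) = 0.14371 m.
v = −0.0416·239.1·0.92784·[1 + 0.0416·-0.37299/0.14371] = -8.233 m/s.
|v| = 8.233 m/s.

8.23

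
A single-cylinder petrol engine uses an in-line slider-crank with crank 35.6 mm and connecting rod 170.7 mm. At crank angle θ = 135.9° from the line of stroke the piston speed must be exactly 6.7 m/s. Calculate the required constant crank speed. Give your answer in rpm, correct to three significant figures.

3040

For an in-line slider-crank, |v_piston| = rω|sinθ|·[1 + r cosθ/√(L² − r² sin²θ)].
With r = 0.0356 m, L = 0.1707 m, θ = 135.9°: the bracketed kinematic factor |dx/dθ| = 0.021024 m.
ω = v/|dx/dθ| = 6.7/0.021024 = 318.68 rad/s.
N = 60ω/(2π) = 3043.1 rpm.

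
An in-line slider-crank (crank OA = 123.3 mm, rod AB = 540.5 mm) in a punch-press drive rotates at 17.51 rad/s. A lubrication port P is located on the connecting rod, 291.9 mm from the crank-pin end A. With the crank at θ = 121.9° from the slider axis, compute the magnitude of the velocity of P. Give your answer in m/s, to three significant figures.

1.79

ω = 17.51 rad/s.  Crank-pin speed |V_A| = rω = 2.159 m/s, perpendicular to OA.
Rod angle: sinφ = −(r/L) sinθ ⇒ φ = -11.167°; ω_rod = −rω cosθ/√(L²−r²sin²θ) = +2.1515 rad/s.
V_P = V_A + ω_rod × AP, with AP = 0.2919 m along the rod.
Components: V_Px = −rω sinθ − a·ω_rod·sinφ = -1.7113 m/s;  V_Py = rω cosθ + a·ω_rod·cosφ = -0.52475 m/s.
|V_P| = √(V_Px² + V_Py²) = 1.7899 m/s.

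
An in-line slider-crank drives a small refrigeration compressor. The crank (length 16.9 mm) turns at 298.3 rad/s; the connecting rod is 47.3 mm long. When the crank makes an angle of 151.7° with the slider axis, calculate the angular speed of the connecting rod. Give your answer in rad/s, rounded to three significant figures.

95.2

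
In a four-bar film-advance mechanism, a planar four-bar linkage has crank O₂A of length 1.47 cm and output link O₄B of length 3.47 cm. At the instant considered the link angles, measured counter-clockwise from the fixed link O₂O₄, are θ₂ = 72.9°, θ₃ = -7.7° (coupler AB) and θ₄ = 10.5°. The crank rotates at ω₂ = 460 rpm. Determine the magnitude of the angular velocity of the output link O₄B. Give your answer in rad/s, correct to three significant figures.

64.5

ω₂ = 48.17 rad/s (from 460 rpm).
Differentiating the loop-closure r₂e^{iθ₂}+r₃e^{iθ₃}=r₁+r₄e^{iθ₄} gives r₂ω₂e^{iθ₂}+r₃ω₃e^{iθ₃}=r₄ω₄e^{iθ₄}.
Eliminating the other unknown: ω₄ = r₂ω₂ sin(θ₂−θ₃) / [r₄ sin(θ₄−θ₃)].
Numerator sine = +0.98657; denominator sine = +0.31233.
Result = 0.0147·48.17·(+0.98657) / (0.0347·(+0.31233)) = +64.459 rad/s; magnitude 64.459 rad/s.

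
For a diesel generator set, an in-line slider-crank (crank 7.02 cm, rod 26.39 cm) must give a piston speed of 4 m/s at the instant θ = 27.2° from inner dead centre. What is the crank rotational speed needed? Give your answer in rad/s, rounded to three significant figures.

For an in-line slider-crank, |v_piston| = rω|sinθ|·[1 + r cosθ/√(L² − r² sin²θ)].
With r = 0.0702 m, L = 0.2639 m, θ = 27.2°: the bracketed kinematic factor |dx/dθ| = 0.039737 m.
ω = v/|dx/dθ| = 4/0.039737 = 100.66 rad/s.

101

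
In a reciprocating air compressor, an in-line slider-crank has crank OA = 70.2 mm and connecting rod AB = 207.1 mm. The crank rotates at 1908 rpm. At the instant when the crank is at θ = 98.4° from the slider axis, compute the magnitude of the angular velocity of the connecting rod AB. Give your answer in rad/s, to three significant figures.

ω = 199.8 rad/s (converted from 1908 rpm).
The rod makes angle φ with the slider axis where L sinφ = r sinθ; differentiating, L cosφ·φ̇ = r ω cosθ.
L cosφ = √(L² − r² sin²θ) = 0.19511 m.
|ω_rod| = r ω |cosθ| / √(L² − r² sin²θ) = 0.0702·199.8·0.14608/0.19511 = 10.502 rad/s.

10.5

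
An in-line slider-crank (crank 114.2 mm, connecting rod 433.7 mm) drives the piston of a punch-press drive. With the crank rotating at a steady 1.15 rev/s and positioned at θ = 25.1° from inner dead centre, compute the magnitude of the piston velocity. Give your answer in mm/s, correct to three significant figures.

ω = 2π·1.15 = 7.226 rad/s
For an in-line slider-crank, x = r cosθ + √(L² − r² sin²θ), so v = −rω sinθ·[1 + r cosθ/√(L² − r² sin²θ)].
With r = 0.1142 m, L = 0.4337 m, θ = 25.1°: √(L² − r² sin²θ) = 0.43099 m.
v = −0.1142·7.226·0.42420·[1 + 0.1142·0.90557/0.43099] = -0.43403 m/s.
|v| = 0.43403 m/s = 434.03 mm/s.

434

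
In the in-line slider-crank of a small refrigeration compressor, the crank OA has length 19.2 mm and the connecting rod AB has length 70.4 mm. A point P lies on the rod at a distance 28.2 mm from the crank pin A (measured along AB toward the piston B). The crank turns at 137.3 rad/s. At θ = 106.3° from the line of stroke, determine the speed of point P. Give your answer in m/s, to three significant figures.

ω = 137.3 rad/s.  Crank-pin speed |V_A| = rω = 2.6362 m/s, perpendicular to OA.
Rod angle: sinφ = −(r/L) sinθ ⇒ φ = -15.175°; ω_rod = −rω cosθ/√(L²−r²sin²θ) = +10.889 rad/s.
V_P = V_A + ω_rod × AP, with AP = 0.0282 m along the rod.
Components: V_Px = −rω sinθ − a·ω_rod·sinφ = -2.4498 m/s;  V_Py = rω cosθ + a·ω_rod·cosφ = -0.44351 m/s.
|V_P| = √(V_Px² + V_Py²) = 2.4896 m/s.

2.49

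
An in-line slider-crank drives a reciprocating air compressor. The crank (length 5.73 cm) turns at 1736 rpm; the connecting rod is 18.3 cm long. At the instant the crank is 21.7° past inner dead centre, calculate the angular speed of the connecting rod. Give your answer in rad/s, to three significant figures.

ω = 181.8 rad/s (converted from 1736 rpm).
The rod makes angle φ with the slider axis where L sinφ = r sinθ; differentiating, L cosφ·φ̇ = r ω cosθ.
L cosφ = √(L² − r² sin²θ) = 0.18177 m.
|ω_rod| = r ω |cosθ| / √(L² − r² sin²θ) = 0.0573·181.8·0.92913/0.18177 = 53.246 rad/s.

53.2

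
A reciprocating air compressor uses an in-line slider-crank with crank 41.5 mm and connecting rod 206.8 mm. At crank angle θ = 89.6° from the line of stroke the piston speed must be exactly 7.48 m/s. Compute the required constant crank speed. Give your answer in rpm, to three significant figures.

For an in-line slider-crank, |v_piston| = rω|sinθ|·[1 + r cosθ/√(L² − r² sin²θ)].
With r = 0.0415 m, L = 0.2068 m, θ = 89.6°: the bracketed kinematic factor |dx/dθ| = 0.041558 m.
ω = v/|dx/dθ| = 7.48/0.041558 = 179.99 rad/s.
N = 60ω/(2π) = 1718.8 rpm.

1720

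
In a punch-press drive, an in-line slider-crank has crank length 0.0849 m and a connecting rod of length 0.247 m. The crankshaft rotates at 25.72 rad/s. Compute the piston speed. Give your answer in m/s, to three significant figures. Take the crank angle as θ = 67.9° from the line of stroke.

2.30

ω = 25.72 rad/s
For an in-line slider-crank, x = r cosθ + √(L² − r² sin²θ), so v = −rω sinθ·[1 + r cosθ/√(L² − r² sin²θ)].
With r = 0.0849 m, L = 0.247 m, θ = 67.9°: √(L² − r² sin²θ) = 0.23414 m.
v = −0.0849·25.72·0.92653·[1 + 0.0849·0.37622/0.23414] = -2.2992 m/s.
|v| = 2.2992 m/s.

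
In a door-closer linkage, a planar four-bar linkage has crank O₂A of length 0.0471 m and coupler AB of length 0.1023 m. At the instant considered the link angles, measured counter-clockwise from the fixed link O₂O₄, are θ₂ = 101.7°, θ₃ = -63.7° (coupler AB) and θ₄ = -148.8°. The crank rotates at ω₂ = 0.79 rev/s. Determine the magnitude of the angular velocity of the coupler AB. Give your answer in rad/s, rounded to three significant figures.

ω₂ = 4.964 rad/s (from 0.79 rev/s).
Differentiating the loop-closure r₂e^{iθ₂}+r₃e^{iθ₃}=r₁+r₄e^{iθ₄} gives r₂ω₂e^{iθ₂}+r₃ω₃e^{iθ₃}=r₄ω₄e^{iθ₄}.
Eliminating the other unknown: ω₃ = r₂ω₂ sin(θ₄−θ₂) / [r₃ sin(θ₃−θ₄)].
Numerator sine = +0.94264; denominator sine = +0.99635.
Result = 0.0471·4.964·(+0.94264) / (0.1023·(+0.99635)) = +2.1622 rad/s; magnitude 2.1622 rad/s.

2.16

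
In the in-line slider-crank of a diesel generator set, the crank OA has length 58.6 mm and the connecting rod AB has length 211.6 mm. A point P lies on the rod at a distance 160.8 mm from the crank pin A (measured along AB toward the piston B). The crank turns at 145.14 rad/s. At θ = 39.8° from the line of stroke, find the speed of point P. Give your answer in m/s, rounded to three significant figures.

ω = 145.1 rad/s.  Crank-pin speed |V_A| = rω = 8.5052 m/s, perpendicular to OA.
Rod angle: sinφ = −(r/L) sinθ ⇒ φ = -10.211°; ω_rod = −rω cosθ/√(L²−r²sin²θ) = -31.378 rad/s.
V_P = V_A + ω_rod × AP, with AP = 0.1608 m along the rod.
Components: V_Px = −rω sinθ − a·ω_rod·sinφ = -6.3387 m/s;  V_Py = rω cosθ + a·ω_rod·cosφ = +1.5688 m/s.
|V_P| = √(V_Px² + V_Py²) = 6.5299 m/s.

6.53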